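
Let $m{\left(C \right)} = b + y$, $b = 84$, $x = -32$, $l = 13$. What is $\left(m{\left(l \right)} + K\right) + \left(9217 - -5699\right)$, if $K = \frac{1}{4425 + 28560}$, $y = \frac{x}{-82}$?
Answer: $\frac{20286302801}{1352385} \approx 15000.0$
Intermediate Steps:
$y = \frac{16}{41}$ ($y = - \frac{32}{-82} = \left(-32\right) \left(- \frac{1}{82}\right) = \frac{16}{41} \approx 0.39024$)
$m{\left(C \right)} = \frac{3460}{41}$ ($m{\left(C \right)} = 84 + \frac{16}{41} = \frac{3460}{41}$)
$K = \frac{1}{32985} \approx 3.0317 \cdot 10^{-5}$
$\left(m{\left(l \right)} + K\right) + \left(9217 - -5699\right) = \left(\frac{3460}{41} + \frac{1}{32985}\right) + \left(9217 - -5699\right) = \frac{114128141}{1352385} + \left(9217 + 5699\right) = \frac{114128141}{1352385} + 14916 = \frac{20286302801}{1352385}$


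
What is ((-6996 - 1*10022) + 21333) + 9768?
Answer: 14083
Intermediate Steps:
((-6996 - 1*10022) + 21333) + 9768 = ((-6996 - 10022) + 21333) + 9768 = (-17018 + 21333) + 9768 = 4315 + 9768 = 14083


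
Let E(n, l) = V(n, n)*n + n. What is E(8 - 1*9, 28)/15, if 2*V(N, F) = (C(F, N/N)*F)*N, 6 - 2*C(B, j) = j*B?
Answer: -11/60 ≈ -0.18333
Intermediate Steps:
C(B, j) = 3 - B*j/2 (C(B, j) = 3 - j*B/2 = 3 - B*j/2)
V(N, F) = F*N*(3 - F/2)/2 (V(N, F) = (((3 - F*N/N/2)*F)*N)/2 = (((3 - ½*F*1)*F)*N)/2 = (((3 - F/2)*F)*N)/2 = ((F*(3 - F/2))*N)/2 = (F*N*(3 - F/2))/2 = F*N*(3 - F/2)/2)
E(n, l) = n + n³*(6 - n)/4 (E(n, l) = (n*n*(6 - n)/4)*n + n = (n²*(6 - n)/4)*n + n = n³*(6 - n)/4 + n = n + n³*(6 - n)/4)
E(8 - 1*9, 28)/15 = -(8 - 1*9)*(-4 + (8 - 1*9)²*(-6 + (8 - 1*9)))/4/15 = -(8 - 9)*(-4 + (8 - 9)²*(-6 + (8 - 9)))/4*(1/15) = -¼*(-1)*(-4 + (-1)²*(-6 - 1))*(1/15) = -¼*(-1)*(-4 + 1*(-7))*(1/15) = -¼*(-1)*(-4 - 7)*(1/15) = -¼*(-1)*(-11)*(1/15) = -11/4*1/15 = -11/60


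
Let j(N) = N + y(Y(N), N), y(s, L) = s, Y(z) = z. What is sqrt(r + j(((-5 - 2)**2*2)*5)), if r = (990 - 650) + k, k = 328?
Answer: 4*sqrt(103) ≈ 40.596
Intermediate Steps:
r = 668 (r = (990 - 650) + 328 = 340 + 328 = 668)
j(N) = 2*N (j(N) = N + N = 2*N)
sqrt(r + j(((-5 - 2)**2*2)*5)) = sqrt(668 + 2*(((-5 - 2)**2*2)*5)) = sqrt(668 + 2*(((-7)**2*2)*5)) = sqrt(668 + 2*((49*2)*5)) = sqrt(668 + 2*(98*5)) = sqrt(668 + 2*490) = sqrt(668 + 980) = sqrt(1648) = 4*sqrt(103)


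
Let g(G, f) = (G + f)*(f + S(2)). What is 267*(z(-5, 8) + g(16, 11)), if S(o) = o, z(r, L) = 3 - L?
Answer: 92382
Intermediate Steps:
g(G, f) = (2 + f)*(G + f) (g(G, f) = (G + f)*(f + 2) = (G + f)*(2 + f) = (2 + f)*(G + f))
267*(z(-5, 8) + g(16, 11)) = 267*((3 - 1*8) + (11**2 + 2*16 + 2*11 + 16*11)) = 267*((3 - 8) + (121 + 32 + 22 + 176)) = 267*(-5 + 351) = 267*346 = 92382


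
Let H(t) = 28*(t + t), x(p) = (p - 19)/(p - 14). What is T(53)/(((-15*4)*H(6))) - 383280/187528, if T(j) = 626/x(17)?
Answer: -314618167/157523520 ≈ -1.9973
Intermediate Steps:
x(p) = (-19 + p)/(-14 + p)
H(t) = 56*t (H(t) = 28*(2*t) = 56*t)
T(j) = -939 (T(j) = 626/(((-19 + 17)/(-14 + 17))) = 626/((-2/3)) = 626/(((⅓)*(-2))) = 626/(-⅔) = 626*(-3/2) = -939)
T(53)/(((-15*4)*H(6))) - 383280/187528 = -939/((-15*4)*(56*6)) - 383280/187528 = -939/((-60*336)) - 383280*1/187528 = -939/(-20160) - 47910/23441 = -939*(-1/20160) - 47910/23441 = 313/6720 - 47910/23441 = -314618167/157523520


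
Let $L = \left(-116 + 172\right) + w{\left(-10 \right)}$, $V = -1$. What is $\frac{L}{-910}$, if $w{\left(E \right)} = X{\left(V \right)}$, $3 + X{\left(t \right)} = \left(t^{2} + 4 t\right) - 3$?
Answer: $- \frac{47}{910} \approx -0.051648$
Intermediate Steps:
$X{\left(t \right)} = -6 + t^{2} + 4 t$ ($X{\left(t \right)} = -3 - \left(3 - t^{2} - 4 t\right) = -3 + \left(-3 + t^{2} + 4 t\right) = -6 + t^{2} + 4 t$)
$w{\left(E \right)} = -9$ ($w{\left(E \right)} = -6 + \left(-1\right)^{2} + 4 \left(-1\right) = -6 + 1 - 4 = -9$)
$L = 47$ ($L = \left(-116 + 172\right) - 9 = 56 - 9 = 47$)
$\frac{L}{-910} = \frac{47}{-910} = 47 \left(- \frac{1}{910}\right) = - \frac{47}{910}$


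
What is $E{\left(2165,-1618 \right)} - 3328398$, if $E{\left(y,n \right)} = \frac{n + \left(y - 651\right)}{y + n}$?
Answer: $- \frac{1820633810}{547} \approx -3.3284 \cdot 10^{6}$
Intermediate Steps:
$E{\left(y,n \right)} = \frac{-651 + n + y}{n + y}$ ($E{\left(y,n \right)} = \frac{n + \left(-651 + y\right)}{n + y} = \frac{-651 + n + y}{n + y}$)
$E{\left(2165,-1618 \right)} - 3328398 = \frac{-651 - 1618 + 2165}{-1618 + 2165} - 3328398 = \frac{1}{547} \left(-104\right) - 3328398 = - \frac{104}{547} - 3328398 = - \frac{1820633810}{547}$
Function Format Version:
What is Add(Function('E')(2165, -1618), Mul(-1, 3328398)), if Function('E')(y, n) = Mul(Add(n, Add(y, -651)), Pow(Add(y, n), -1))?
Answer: Rational(-1820633810, 547) ≈ -3.3284e+6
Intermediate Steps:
Function('E')(y, n) = Mul(Pow(Add(n, y), -1), Add(-651, n, y)) (Function('E')(y, n) = Mul(Add(n, Add(-651, y)), Pow(Add(n, y), -1)) = Mul(Add(-651, n, y), Pow(Add(n, y), -1)) = Mul(Pow(Add(n, y), -1), Add(-651, n, y)))
Add(Function('E')(2165, -1618), Mul(-1, 3328398)) = Add(Mul(Pow(Add(-1618, 2165), -1), Add(-651, -1618, 2165)), Mul(-1, 3328398)) = Add(Mul(Pow(547, -1), -104), -3328398) = Add(Mul(Rational(1, 547), -104), -3328398) = Add(Rational(-104, 547), -3328398) = Rational(-1820633810, 547)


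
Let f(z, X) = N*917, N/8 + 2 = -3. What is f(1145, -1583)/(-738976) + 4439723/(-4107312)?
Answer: -13974073837/13550022288 ≈ -1.0313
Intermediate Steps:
N = -40 (N = -16 + 8*(-3) = -16 - 24 = -40)
f(z, X) = -36680 (f(z, X) = -40*917 = -36680)
f(1145, -1583)/(-738976) + 4439723/(-4107312) = -36680/(-738976) + 4439723/(-4107312) = -36680*(-1/738976) + 4439723*(-1/4107312) = 655/13196 - 4439723/4107312 = -13974073837/13550022288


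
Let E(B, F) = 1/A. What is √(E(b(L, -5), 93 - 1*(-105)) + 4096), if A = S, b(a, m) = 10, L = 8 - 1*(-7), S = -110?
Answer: √49561490/110 ≈ 64.000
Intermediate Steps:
L = 15 (L = 8 + 7 = 15)
A = -110
E(B, F) = -1/110 (E(B, F) = 1/(-110) = -1/110)
√(E(b(L, -5), 93 - 1*(-105)) + 4096) = √(-1/110 + 4096) = √(450559/110) = √49561490/110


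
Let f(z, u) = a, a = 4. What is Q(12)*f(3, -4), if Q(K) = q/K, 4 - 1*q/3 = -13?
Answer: 17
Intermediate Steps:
q = 51 (q = 12 - 3*(-13) = 12 + 39 = 51)
f(z, u) = 4
Q(K) = 51/K
Q(12)*f(3, -4) = (51/12)*4 = (51*(1/12))*4 = (17/4)*4 = 17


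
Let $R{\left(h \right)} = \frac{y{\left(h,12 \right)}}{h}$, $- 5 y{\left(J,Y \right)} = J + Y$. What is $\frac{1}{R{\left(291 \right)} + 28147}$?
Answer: $\frac{485}{13651194} \approx 3.5528 \cdot 10^{-5}$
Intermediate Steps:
$y{\left(J,Y \right)} = - \frac{J}{5} - \frac{Y}{5}$ ($y{\left(J,Y \right)} = - \frac{J + Y}{5} = - \frac{J}{5} - \frac{Y}{5}$)
$R{\left(h \right)} = \frac{- \frac{12}{5} - \frac{h}{5}}{h}$ ($R{\left(h \right)} = \frac{- \frac{h}{5} - \frac{12}{5}}{h} = \frac{- \frac{12}{5} - \frac{h}{5}}{h}$)
$\frac{1}{R{\left(291 \right)} + 28147} = \frac{1}{\frac{-12 - 291}{5 \cdot 291} + 28147} = \frac{1}{\frac{1}{5} \cdot \frac{1}{291} \left(-12 - 291\right) + 28147} = \frac{1}{\frac{1}{5} \cdot \frac{1}{291} \left(-303\right) + 28147} = \frac{1}{- \frac{101}{485} + 28147} = \frac{1}{\frac{13651194}{485}} = \frac{485}{13651194}$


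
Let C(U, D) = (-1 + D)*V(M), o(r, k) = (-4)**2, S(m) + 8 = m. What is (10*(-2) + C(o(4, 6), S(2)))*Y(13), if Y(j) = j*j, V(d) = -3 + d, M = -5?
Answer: 6084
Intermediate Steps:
S(m) = -8 + m
Y(j) = j**2
o(r, k) = 16
C(U, D) = 8 - 8*D (C(U, D) = (-1 + D)*(-3 - 5) = (-1 + D)*(-8) = 8 - 8*D)
(10*(-2) + C(o(4, 6), S(2)))*Y(13) = (10*(-2) + (8 - 8*(-8 + 2)))*13**2 = (-20 + (8 - 8*(-6)))*169 = (-20 + (8 + 48))*169 = (-20 + 56)*169 = 36*169 = 6084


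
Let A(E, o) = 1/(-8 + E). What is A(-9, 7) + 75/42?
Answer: 411/238 ≈ 1.7269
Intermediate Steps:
A(-9, 7) + 75/42 = 1/(-8 - 9) + 75/42 = 1/(-17) + (1/42)*75 = -1/17 + 25/14 = 411/238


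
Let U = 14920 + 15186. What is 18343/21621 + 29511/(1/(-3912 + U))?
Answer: 16713273746557/21621 ≈ 7.7301e+8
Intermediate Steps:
U = 30106
18343/21621 + 29511/(1/(-3912 + U)) = 18343/21621 + 29511/(1/(-3912 + 30106)) = 18343*(1/21621) + 29511/(1/26194) = 18343/21621 + 29511/(1/26194) = 18343/21621 + 29511*26194 = 18343/21621 + 773011134 = 16713273746557/21621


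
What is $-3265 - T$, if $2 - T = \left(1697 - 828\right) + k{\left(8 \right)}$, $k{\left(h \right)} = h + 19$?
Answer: $-2371$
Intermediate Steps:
$k{\left(h \right)} = 19 + h$
$T = -894$ ($T = 2 - \left(\left(1697 - 828\right) + \left(19 + 8\right)\right) = 2 - \left(869 + 27\right) = 2 - 896 = -894$)
$-3265 - T = -3265 - -894 = -3265 + 894 = -2371$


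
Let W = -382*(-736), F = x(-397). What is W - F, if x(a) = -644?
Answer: 281796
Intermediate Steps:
F = -644
W = 281152
W - F = 281152 - 1*(-644) = 281152 + 644 = 281796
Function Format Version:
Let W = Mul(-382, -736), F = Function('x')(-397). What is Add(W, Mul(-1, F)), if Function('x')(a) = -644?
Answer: 281796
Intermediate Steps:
F = -644
W = 281152
Add(W, Mul(-1, F)) = Add(281152, Mul(-1, -644)) = Add(281152, 644) = 281796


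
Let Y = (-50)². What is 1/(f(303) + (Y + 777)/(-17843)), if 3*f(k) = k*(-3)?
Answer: -17843/5409706 ≈ -0.0032983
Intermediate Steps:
Y = 2500
f(k) = -k (f(k) = (k*(-3))/3 = (-3*k)/3 = -k)
1/(f(303) + (Y + 777)/(-17843)) = 1/(-1*303 + (2500 + 777)/(-17843)) = 1/(-303 + 3277*(-1/17843)) = 1/(-303 - 3277/17843) = 1/(-5409706/17843) = -17843/5409706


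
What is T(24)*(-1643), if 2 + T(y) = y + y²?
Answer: -982514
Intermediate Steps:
T(y) = -2 + y + y² (T(y) = -2 + (y + y²) = -2 + y + y²)
T(24)*(-1643) = (-2 + 24 + 24²)*(-1643) = (-2 + 24 + 576)*(-1643) = 598*(-1643) = -982514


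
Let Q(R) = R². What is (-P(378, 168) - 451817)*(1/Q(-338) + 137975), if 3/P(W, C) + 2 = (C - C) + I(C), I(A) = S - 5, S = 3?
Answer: -28487585479320765/456976 ≈ -6.2339e+10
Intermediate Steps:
I(A) = -2 (I(A) = 3 - 5 = -2)
P(W, C) = -¾ (P(W, C) = 3/(-2 + ((C - C) - 2)) = 3/(-2 + (0 - 2)) = 3/(-2 - 2) = 3/(-4) = 3*(-¼) = -¾)
(-P(378, 168) - 451817)*(1/Q(-338) + 137975) = (-1*(-¾) - 451817)*(1/((-338)²) + 137975) = (¾ - 451817)*(1/114244 + 137975) = -1807265*(1/114244 + 137975)/4 = -1807265/4*15762815901/114244 = -28487585479320765/456976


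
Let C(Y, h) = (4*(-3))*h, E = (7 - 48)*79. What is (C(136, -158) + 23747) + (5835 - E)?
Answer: 34717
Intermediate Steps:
E = -3239 (E = -41*79 = -3239)
C(Y, h) = -12*h
(C(136, -158) + 23747) + (5835 - E) = (-12*(-158) + 23747) + (5835 - 1*(-3239)) = (1896 + 23747) + (5835 + 3239) = 25643 + 9074 = 34717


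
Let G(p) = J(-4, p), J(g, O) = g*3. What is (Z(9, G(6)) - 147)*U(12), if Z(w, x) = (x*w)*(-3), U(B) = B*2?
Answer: 4248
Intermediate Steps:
U(B) = 2*B
J(g, O) = 3*g
G(p) = -12 (G(p) = 3*(-4) = -12)
Z(w, x) = -3*w*x (Z(w, x) = (w*x)*(-3) = -3*w*x)
(Z(9, G(6)) - 147)*U(12) = (-3*9*(-12) - 147)*(2*12) = (324 - 147)*24 = 177*24 = 4248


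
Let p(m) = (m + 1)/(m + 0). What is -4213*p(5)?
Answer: -25278/5 ≈ -5055.6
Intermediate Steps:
p(m) = (1 + m)/m
-4213*p(5) = -4213*(1 + 5)/5 = -4213*6/5 = -25278/5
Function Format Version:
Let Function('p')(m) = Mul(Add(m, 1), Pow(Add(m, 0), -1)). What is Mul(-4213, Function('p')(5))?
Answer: Rational(-25278, 5) ≈ -5055.6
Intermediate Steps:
Function('p')(m) = Mul(Pow(m, -1), Add(1, m)) (Function('p')(m) = Mul(Add(1, m), Pow(m, -1)) = Mul(Pow(m, -1), Add(1, m)))
Mul(-4213, Function('p')(5)) = Mul(-4213, Mul(Pow(5, -1), Add(1, 5))) = Mul(-4213, Mul(Rational(1, 5), 6)) = Mul(-4213, Rational(6, 5)) = Rational(-25278, 5)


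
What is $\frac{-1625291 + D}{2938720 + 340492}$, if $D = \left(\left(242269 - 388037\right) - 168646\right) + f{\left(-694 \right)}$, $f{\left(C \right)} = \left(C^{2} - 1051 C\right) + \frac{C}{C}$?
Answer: $- \frac{364337}{1639606} \approx -0.22221$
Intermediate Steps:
$f{\left(C \right)} = 1 + C^{2} - 1051 C$ ($f{\left(C \right)} = \left(C^{2} - 1051 C\right) + 1 = 1 + C^{2} - 1051 C$)
$D = 896617$ ($D = \left(\left(242269 - 388037\right) - 168646\right) + \left(1 + \left(-694\right)^{2} - -729394\right) = \left(-145768 - 168646\right) + \left(1 + 481636 + 729394\right) = -314414 + 1211031 = 896617$)
$\frac{-1625291 + D}{2938720 + 340492} = \frac{-1625291 + 896617}{2938720 + 340492} = - \frac{728674}{3279212} = \left(-728674\right) \frac{1}{3279212} = - \frac{364337}{1639606}$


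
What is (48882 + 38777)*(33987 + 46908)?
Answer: 7091174805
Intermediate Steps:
(48882 + 38777)*(33987 + 46908) = 87659*80895 = 7091174805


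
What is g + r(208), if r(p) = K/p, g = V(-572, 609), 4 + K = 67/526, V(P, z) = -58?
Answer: -6347701/109408 ≈ -58.019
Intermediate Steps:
K = -2037/526 (K = -4 + 67/526 = -2037/526 ≈ -3.8726)
g = -58
r(p) = -2037/(526*p)
g + r(208) = -58 - 2037/526/208 = -58 - 2037/526*1/208 = -58 - 2037/109408 = -6347701/109408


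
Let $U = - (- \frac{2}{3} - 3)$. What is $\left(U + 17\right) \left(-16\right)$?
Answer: $- \frac{992}{3} \approx -330.67$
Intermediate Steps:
$U = \frac{11}{3}$ ($U = - (\left(-2\right) \frac{1}{3} - 3) = - (- \frac{2}{3} - 3) = \left(-1\right) \left(- \frac{11}{3}\right) = \frac{11}{3} \approx 3.6667$)
$\left(U + 17\right) \left(-16\right) = \left(\frac{11}{3} + 17\right) \left(-16\right) = \frac{62}{3} \left(-16\right) = - \frac{992}{3}$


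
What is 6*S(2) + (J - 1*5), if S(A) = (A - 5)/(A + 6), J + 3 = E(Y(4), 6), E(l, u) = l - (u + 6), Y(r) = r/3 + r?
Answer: -203/12 ≈ -16.917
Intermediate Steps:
Y(r) = 4*r/3 (Y(r) = r*(⅓) + r = r/3 + r = 4*r/3)
E(l, u) = -6 + l - u (E(l, u) = l - (6 + u) = l + (-6 - u) = -6 + l - u)
J = -29/3 (J = -3 + (-6 + (4/3)*4 - 1*6) = -3 + (-6 + 16/3 - 6) = -3 - 20/3 = -29/3 ≈ -9.6667)
S(A) = (-5 + A)/(6 + A)
6*S(2) + (J - 1*5) = 6*((-5 + 2)/(6 + 2)) + (-29/3 - 1*5) = 6*(-3/8) + (-29/3 - 5) = 6*((⅛)*(-3)) - 44/3 = 6*(-3/8) - 44/3 = -9/4 - 44/3 = -203/12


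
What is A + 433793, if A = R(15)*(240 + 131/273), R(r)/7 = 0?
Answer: 433793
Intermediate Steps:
R(r) = 0 (R(r) = 7*0 = 0)
A = 0 (A = 0*(240 + 131/273) = 0*(65651/273) = 0)
A + 433793 = 0 + 433793 = 433793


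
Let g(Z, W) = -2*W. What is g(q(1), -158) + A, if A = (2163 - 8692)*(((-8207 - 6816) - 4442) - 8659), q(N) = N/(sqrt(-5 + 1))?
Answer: 183621912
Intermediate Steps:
q(N) = -I*N/2 (q(N) = N/(sqrt(-4)) = N/((2*I)) = N*(-I/2) = -I*N/2)
A = 183621596 (A = -6529*((-15023 - 4442) - 8659) = -6529*(-19465 - 8659) = -6529*(-28124) = 183621596)
g(q(1), -158) + A = -2*(-158) + 183621596 = 316 + 183621596 = 183621912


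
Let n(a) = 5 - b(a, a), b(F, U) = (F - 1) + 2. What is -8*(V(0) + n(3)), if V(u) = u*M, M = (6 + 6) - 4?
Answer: -8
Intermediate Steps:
b(F, U) = 1 + F (b(F, U) = (-1 + F) + 2 = 1 + F)
n(a) = 4 - a (n(a) = 5 - (1 + a) = 5 + (-1 - a) = 4 - a)
M = 8 (M = 12 - 4 = 8)
V(u) = 8*u (V(u) = u*8 = 8*u)
-8*(V(0) + n(3)) = -8*(8*0 + (4 - 1*3)) = -8*(0 + (4 - 3)) = -8*(0 + 1) = -8*1 = -8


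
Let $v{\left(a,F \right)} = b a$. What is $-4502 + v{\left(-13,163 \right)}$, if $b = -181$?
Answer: $-2149$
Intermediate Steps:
$v{\left(a,F \right)} = - 181 a$
$-4502 + v{\left(-13,163 \right)} = -4502 - -2353 = -4502 + 2353 = -2149$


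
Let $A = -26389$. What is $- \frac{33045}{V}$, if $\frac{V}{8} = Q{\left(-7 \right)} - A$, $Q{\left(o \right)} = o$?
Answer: $- \frac{11015}{70352} \approx -0.15657$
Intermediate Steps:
$V = 211056$ ($V = 8 \left(-7 - -26389\right) = 8 \left(-7 + 26389\right) = 8 \cdot 26382 = 211056$)
$- \frac{33045}{V} = - \frac{33045}{211056} = \left(-1\right) \frac{11015}{70352} = - \frac{11015}{70352}$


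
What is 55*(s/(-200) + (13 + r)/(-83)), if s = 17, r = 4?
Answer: -52921/3320 ≈ -15.940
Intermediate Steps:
55*(s/(-200) + (13 + r)/(-83)) = 55*(17/(-200) + (13 + 4)/(-83)) = 55*(17*(-1/200) + 17*(-1/83)) = 55*(-17/200 - 17/83) = 55*(-4811/16600) = -52921/3320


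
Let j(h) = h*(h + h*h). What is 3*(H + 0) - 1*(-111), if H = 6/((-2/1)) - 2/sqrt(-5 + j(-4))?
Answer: 102 + 6*I*sqrt(53)/53 ≈ 102.0 + 0.82416*I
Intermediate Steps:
j(h) = h*(h + h**2)
H = -3 + 2*I*sqrt(53)/53 (H = 6/((-2/1)) - 2/sqrt(-5 + (-4)**2*(1 - 4)) = 6/((-2*1)) - 2/sqrt(-5 + 16*(-3)) = 6/(-2) - 2/sqrt(-5 - 48) = 6*(-1/2) - 2*(-I*sqrt(53)/53) = -3 - 2*(-I*sqrt(53)/53) = -3 - (-2)*I*sqrt(53)/53 = -3 + 2*I*sqrt(53)/53 ≈ -3.0 + 0.27472*I)
3*(H + 0) - 1*(-111) = 3*((-3 + 2*I*sqrt(53)/53) + 0) - 1*(-111) = 3*(-3 + 2*I*sqrt(53)/53) + 111 = (-9 + 6*I*sqrt(53)/53) + 111 = 102 + 6*I*sqrt(53)/53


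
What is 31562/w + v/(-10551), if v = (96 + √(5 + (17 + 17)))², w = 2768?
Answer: 51232137/4867528 - 64*√39/3517 ≈ 10.412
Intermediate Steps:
v = (96 + √39)² (v = (96 + √(5 + 34))² = (96 + √39)² ≈ 10454.)
31562/w + v/(-10551) = 31562/2768 + (96 + √39)²/(-10551) = 31562*(1/2768) + (96 + √39)²*(-1/10551) = 15781/1384 - (96 + √39)²/10551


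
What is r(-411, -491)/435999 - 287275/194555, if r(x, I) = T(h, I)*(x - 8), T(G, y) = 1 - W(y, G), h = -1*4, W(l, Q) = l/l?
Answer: -57455/38911 ≈ -1.4766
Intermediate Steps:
W(l, Q) = 1
h = -4
T(G, y) = 0 (T(G, y) = 1 - 1*1 = 1 - 1 = 0)
r(x, I) = 0 (r(x, I) = 0*(x - 8) = 0*(-8 + x) = 0)
r(-411, -491)/435999 - 287275/194555 = 0/435999 - 287275/194555 = 0*(1/435999) - 287275*1/194555 = 0 - 57455/38911 = -57455/38911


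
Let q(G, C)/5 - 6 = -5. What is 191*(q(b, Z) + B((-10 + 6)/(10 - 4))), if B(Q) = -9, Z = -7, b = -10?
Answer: -764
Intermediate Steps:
q(G, C) = 5 (q(G, C) = 30 + 5*(-5) = 30 - 25 = 5)
191*(q(b, Z) + B((-10 + 6)/(10 - 4))) = 191*(5 - 9) = 191*(-4) = -764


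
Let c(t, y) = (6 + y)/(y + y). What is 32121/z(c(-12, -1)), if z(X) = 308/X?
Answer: -160605/616 ≈ -260.72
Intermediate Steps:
c(t, y) = (6 + y)/(2*y) (c(t, y) = (6 + y)/((2*y)) = (6 + y)*(1/(2*y)) = (6 + y)/(2*y))
32121/z(c(-12, -1)) = 32121/((308/(((1/2)*(6 - 1)/(-1))))) = 32121/((308/(((1/2)*(-1)*5)))) = 32121/((308/(-5/2))) = 32121/((308*(-2/5))) = 32121/(-616/5) = 32121*(-5/616) = -160605/616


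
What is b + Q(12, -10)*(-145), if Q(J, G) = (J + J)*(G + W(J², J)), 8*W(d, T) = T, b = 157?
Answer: 29737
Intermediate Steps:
W(d, T) = T/8
Q(J, G) = 2*J*(G + J/8) (Q(J, G) = (J + J)*(G + J/8) = (2*J)*(G + J/8) = 2*J*(G + J/8))
b + Q(12, -10)*(-145) = 157 + ((¼)*12*(12 + 8*(-10)))*(-145) = 157 + ((¼)*12*(12 - 80))*(-145) = 157 + ((¼)*12*(-68))*(-145) = 157 - 204*(-145) = 157 + 29580 = 29737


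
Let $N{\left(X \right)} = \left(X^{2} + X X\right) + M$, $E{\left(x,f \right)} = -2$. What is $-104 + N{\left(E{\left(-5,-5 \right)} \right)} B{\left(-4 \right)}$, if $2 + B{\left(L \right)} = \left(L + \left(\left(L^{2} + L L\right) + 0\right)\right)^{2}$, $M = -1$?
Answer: $5370$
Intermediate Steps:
$B{\left(L \right)} = -2 + \left(L + 2 L^{2}\right)^{2}$ ($B{\left(L \right)} = -2 + \left(L + \left(\left(L^{2} + L L\right) + 0\right)\right)^{2} = -2 + \left(L + \left(\left(L^{2} + L^{2}\right) + 0\right)\right)^{2} = -2 + \left(L + \left(2 L^{2} + 0\right)\right)^{2} = -2 + \left(L + 2 L^{2}\right)^{2}$)
$N{\left(X \right)} = -1 + 2 X^{2}$ ($N{\left(X \right)} = \left(X^{2} + X X\right) - 1 = \left(X^{2} + X^{2}\right) - 1 = 2 X^{2} - 1 = -1 + 2 X^{2}$)
$-104 + N{\left(E{\left(-5,-5 \right)} \right)} B{\left(-4 \right)} = -104 + \left(-1 + 2 \left(-2\right)^{2}\right) \left(-2 + \left(-4\right)^{2} \left(1 + 2 \left(-4\right)\right)^{2}\right) = -104 + \left(-1 + 2 \cdot 4\right) \left(-2 + 16 \left(1 - 8\right)^{2}\right) = -104 + \left(-1 + 8\right) \left(-2 + 16 \left(-7\right)^{2}\right) = -104 + 7 \left(-2 + 16 \cdot 49\right) = -104 + 7 \left(-2 + 784\right) = -104 + 7 \cdot 782 = -104 + 5474 = 5370$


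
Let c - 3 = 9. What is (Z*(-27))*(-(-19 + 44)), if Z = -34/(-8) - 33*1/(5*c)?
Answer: 4995/2 ≈ 2497.5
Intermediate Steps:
c = 12 (c = 3 + 9 = 12)
Z = 37/10 (Z = -34/(-8) - 33/(5*12) = -34*(-⅛) - 33/60 = 17/4 - 33*1/60 = 17/4 - 11/20 = 37/10 ≈ 3.7000)
(Z*(-27))*(-(-19 + 44)) = ((37/10)*(-27))*(-(-19 + 44)) = -(-999)*25/10 = -999/10*(-25) = 4995/2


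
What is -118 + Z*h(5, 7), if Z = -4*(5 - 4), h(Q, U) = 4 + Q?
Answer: -154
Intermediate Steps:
Z = -4 (Z = -4*1 = -4)
-118 + Z*h(5, 7) = -118 - 4*(4 + 5) = -118 - 4*9 = -118 - 36 = -154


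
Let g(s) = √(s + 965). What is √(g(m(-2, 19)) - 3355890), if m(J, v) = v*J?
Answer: √(-3355890 + 3*√103) ≈ 1831.9*I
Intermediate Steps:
m(J, v) = J*v
g(s) = √(965 + s)
√(g(m(-2, 19)) - 3355890) = √(√(965 - 2*19) - 3355890) = √(√(965 - 38) - 3355890) = √(√927 - 3355890) = √(3*√103 - 3355890) = √(-3355890 + 3*√103)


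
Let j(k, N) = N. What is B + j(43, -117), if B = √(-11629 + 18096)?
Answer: -117 + √6467 ≈ -36.582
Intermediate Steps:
B = √6467 ≈ 80.418
B + j(43, -117) = √6467 - 117 = -117 + √6467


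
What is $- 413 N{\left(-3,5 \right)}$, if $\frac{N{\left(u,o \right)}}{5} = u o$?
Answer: $30975$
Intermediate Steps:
$N{\left(u,o \right)} = 5 o u$ ($N{\left(u,o \right)} = 5 u o = 5 o u$)
$- 413 N{\left(-3,5 \right)} = - 413 \cdot 5 \cdot 5 \left(-3\right) = \left(-413\right) \left(-75\right) = 30975$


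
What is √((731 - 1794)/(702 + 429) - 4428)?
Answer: I*√5665327161/1131 ≈ 66.55*I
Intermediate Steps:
√((731 - 1794)/(702 + 429) - 4428) = √(-1063/1131 - 4428) = √(-5009131/1131) = I*√5665327161/1131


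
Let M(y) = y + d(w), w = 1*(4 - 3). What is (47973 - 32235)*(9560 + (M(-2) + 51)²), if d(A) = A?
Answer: 189800280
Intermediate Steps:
w = 1 (w = 1*1 = 1)
M(y) = 1 + y (M(y) = y + 1 = 1 + y)
(47973 - 32235)*(9560 + (M(-2) + 51)²) = (47973 - 32235)*(9560 + ((1 - 2) + 51)²) = 15738*(9560 + (-1 + 51)²) = 15738*(9560 + 50²) = 15738*(9560 + 2500) = 15738*12060 = 189800280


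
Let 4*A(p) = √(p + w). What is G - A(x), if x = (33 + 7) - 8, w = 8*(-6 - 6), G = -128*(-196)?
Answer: 25088 - 2*I ≈ 25088.0 - 2.0*I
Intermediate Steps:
G = 25088
w = -96 (w = 8*(-12) = -96)
x = 32 (x = 40 - 8 = 32)
A(p) = √(-96 + p)/4 (A(p) = √(p - 96)/4 = √(-96 + p)/4)
G - A(x) = 25088 - √(-96 + 32)/4 = 25088 - √(-64)/4 = 25088 - 8*I/4 = 25088 - 2*I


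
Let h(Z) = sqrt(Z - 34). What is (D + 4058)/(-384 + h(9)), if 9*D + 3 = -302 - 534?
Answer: -4567424/442443 - 178415*I/1327329 ≈ -10.323 - 0.13442*I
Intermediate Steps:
D = -839/9 (D = -1/3 + (-302 - 534)/9 = -1/3 + (1/9)*(-836) = -1/3 - 836/9 = -839/9 ≈ -93.222)
h(Z) = sqrt(-34 + Z)
(D + 4058)/(-384 + h(9)) = (-839/9 + 4058)/(-384 + sqrt(-34 + 9)) = 35683/(9*(-384 + sqrt(-25))) = 35683/(9*(-384 + 5*I)) = 35683*((-384 - 5*I)/147481)/9 = 35683*(-384 - 5*I)/1327329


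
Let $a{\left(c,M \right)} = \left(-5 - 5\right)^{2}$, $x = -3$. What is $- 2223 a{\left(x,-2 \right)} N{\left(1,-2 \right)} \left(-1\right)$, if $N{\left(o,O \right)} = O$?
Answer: $-444600$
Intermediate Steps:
$a{\left(c,M \right)} = 100$ ($a{\left(c,M \right)} = \left(-10\right)^{2} = 100$)
$- 2223 a{\left(x,-2 \right)} N{\left(1,-2 \right)} \left(-1\right) = - 2223 \cdot 100 \left(-2\right) \left(-1\right) = - 2223 \left(\left(-200\right) \left(-1\right)\right) = \left(-2223\right) 200 = -444600$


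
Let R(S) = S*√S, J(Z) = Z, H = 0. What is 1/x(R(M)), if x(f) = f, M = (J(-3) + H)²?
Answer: 1/27 ≈ 0.037037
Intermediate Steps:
M = 9 (M = (-3 + 0)² = (-3)² = 9)
R(S) = S^(3/2)
1/x(R(M)) = 1/(9^(3/2)) = 1/27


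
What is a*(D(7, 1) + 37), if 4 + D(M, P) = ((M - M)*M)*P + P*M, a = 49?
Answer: 1960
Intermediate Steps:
D(M, P) = -4 + M*P (D(M, P) = -4 + (((M - M)*M)*P + P*M) = -4 + ((0*M)*P + M*P) = -4 + (0*P + M*P) = -4 + (0 + M*P) = -4 + M*P)
a*(D(7, 1) + 37) = 49*((-4 + 7*1) + 37) = 49*((-4 + 7) + 37) = 49*(3 + 37) = 49*40 = 1960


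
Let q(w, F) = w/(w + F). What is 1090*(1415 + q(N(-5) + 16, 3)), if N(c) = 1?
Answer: 3086553/2 ≈ 1.5433e+6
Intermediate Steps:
q(w, F) = w/(F + w)
1090*(1415 + q(N(-5) + 16, 3)) = 1090*(1415 + (1 + 16)/(3 + (1 + 16))) = 1090*(1415 + 17/(3 + 17)) = 1090*(1415 + 17/20) = 1090*(28317/20) = 3086553/2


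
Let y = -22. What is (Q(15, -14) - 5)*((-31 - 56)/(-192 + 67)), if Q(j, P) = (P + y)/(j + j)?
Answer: -2697/625 ≈ -4.3152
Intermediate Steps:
Q(j, P) = (-22 + P)/(2*j) (Q(j, P) = (P - 22)/(j + j) = (-22 + P)/((2*j)) = (-22 + P)*(1/(2*j)) = (-22 + P)/(2*j))
(Q(15, -14) - 5)*((-31 - 56)/(-192 + 67)) = ((½)*(-22 - 14)/15 - 5)*((-31 - 56)/(-192 + 67)) = ((½)*(1/15)*(-36) - 5)*(-87/(-125)) = (-6/5 - 5)*(-87*(-1/125)) = -31/5*87/125 = -2697/625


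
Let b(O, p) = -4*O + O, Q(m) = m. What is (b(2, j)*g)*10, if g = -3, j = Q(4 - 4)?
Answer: 180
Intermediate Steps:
j = 0 (j = 4 - 4 = 0)
b(O, p) = -3*O
(b(2, j)*g)*10 = (-3*2*(-3))*10 = -6*(-3)*10 = 18*10 = 180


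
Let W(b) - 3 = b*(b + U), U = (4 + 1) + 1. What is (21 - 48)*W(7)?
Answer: -2538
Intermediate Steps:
U = 6 (U = 5 + 1 = 6)
W(b) = 3 + b*(6 + b) (W(b) = 3 + b*(b + 6) = 3 + b*(6 + b))
(21 - 48)*W(7) = (21 - 48)*(3 + 7² + 6*7) = -27*(3 + 49 + 42) = -27*94 = -2538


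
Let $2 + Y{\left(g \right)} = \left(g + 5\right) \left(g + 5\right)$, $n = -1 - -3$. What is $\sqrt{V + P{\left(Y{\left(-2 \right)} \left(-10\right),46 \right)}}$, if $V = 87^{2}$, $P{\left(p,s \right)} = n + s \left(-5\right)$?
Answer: $\sqrt{7341} \approx 85.68$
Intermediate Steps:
$n = 2$ ($n = -1 + 3 = 2$)
$Y{\left(g \right)} = -2 + \left(5 + g\right)^{2}$ ($Y{\left(g \right)} = -2 + \left(g + 5\right) \left(g + 5\right) = -2 + \left(5 + g\right) \left(5 + g\right) = -2 + \left(5 + g\right)^{2}$)
$P{\left(p,s \right)} = 2 - 5 s$ ($P{\left(p,s \right)} = 2 + s \left(-5\right) = 2 - 5 s$)
$V = 7569$
$\sqrt{V + P{\left(Y{\left(-2 \right)} \left(-10\right),46 \right)}} = \sqrt{7569 + \left(2 - 230\right)} = \sqrt{7569 - 228} = \sqrt{7341}$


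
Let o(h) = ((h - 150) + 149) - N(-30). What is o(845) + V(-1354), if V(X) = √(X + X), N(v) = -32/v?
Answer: 12644/15 + 2*I*√677 ≈ 842.93 + 52.038*I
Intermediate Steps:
V(X) = √2*√X (V(X) = √(2*X) = √2*√X)
o(h) = -31/15 + h (o(h) = ((h - 150) + 149) - (-32)/(-30) = ((-150 + h) + 149) - (-32)*(-1)/30 = (-1 + h) - 1*16/15 = (-1 + h) - 16/15 = -31/15 + h)
o(845) + V(-1354) = (-31/15 + 845) + √2*√(-1354) = 12644/15 + √2*(I*√1354) = 12644/15 + 2*I*√677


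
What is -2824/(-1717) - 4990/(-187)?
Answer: 535054/18887 ≈ 28.329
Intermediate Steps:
-2824/(-1717) - 4990/(-187) = -2824*(-1/1717) - 4990*(-1/187) = 2824/1717 + 4990/187 = 535054/18887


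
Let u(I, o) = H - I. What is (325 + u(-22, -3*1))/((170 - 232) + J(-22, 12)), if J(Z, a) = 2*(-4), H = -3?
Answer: -172/35 ≈ -4.9143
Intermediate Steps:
J(Z, a) = -8
u(I, o) = -3 - I
(325 + u(-22, -3*1))/((170 - 232) + J(-22, 12)) = (325 + (-3 - 1*(-22)))/((170 - 232) - 8) = (325 + (-3 + 22))/(-62 - 8) = (325 + 19)/(-70) = 344*(-1/70) = -172/35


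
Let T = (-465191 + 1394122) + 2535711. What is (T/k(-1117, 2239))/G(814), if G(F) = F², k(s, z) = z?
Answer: 1732321/741776222 ≈ 0.0023354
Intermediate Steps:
T = 3464642 (T = 928931 + 2535711 = 3464642)
(T/k(-1117, 2239))/G(814) = (3464642/2239)/(814²) = (3464642*(1/2239))/662596 = (3464642/2239)*(1/662596) = 1732321/741776222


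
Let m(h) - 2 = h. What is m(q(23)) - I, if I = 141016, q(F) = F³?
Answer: -128847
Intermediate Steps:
m(h) = 2 + h
m(q(23)) - I = (2 + 23³) - 1*141016 = (2 + 12167) - 141016 = 12169 - 141016 = -128847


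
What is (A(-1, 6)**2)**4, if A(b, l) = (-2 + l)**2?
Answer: 4294967296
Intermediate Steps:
(A(-1, 6)**2)**4 = (((-2 + 6)**2)**2)**4 = ((4**2)**2)**4 = (16**2)**4 = 256**4 = 4294967296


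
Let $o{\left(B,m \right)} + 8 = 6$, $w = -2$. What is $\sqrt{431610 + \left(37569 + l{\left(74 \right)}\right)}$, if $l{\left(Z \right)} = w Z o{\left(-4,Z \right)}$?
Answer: $5 \sqrt{18779} \approx 685.18$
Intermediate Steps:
$o{\left(B,m \right)} = -2$ ($o{\left(B,m \right)} = -8 + 6 = -2$)
$l{\left(Z \right)} = 4 Z$ ($l{\left(Z \right)} = - 2 Z \left(-2\right) = 4 Z$)
$\sqrt{431610 + \left(37569 + l{\left(74 \right)}\right)} = \sqrt{431610 + \left(37569 + 4 \cdot 74\right)} = \sqrt{431610 + \left(37569 + 296\right)} = \sqrt{431610 + 37865} = \sqrt{469475} = 5 \sqrt{18779}$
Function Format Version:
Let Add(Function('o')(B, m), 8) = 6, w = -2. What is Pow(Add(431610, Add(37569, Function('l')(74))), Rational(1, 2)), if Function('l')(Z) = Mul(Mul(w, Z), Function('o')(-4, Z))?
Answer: Mul(5, Pow(18779, Rational(1, 2))) ≈ 685.18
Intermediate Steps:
Function('o')(B, m) = -2 (Function('o')(B, m) = Add(-8, 6) = -2)
Function('l')(Z) = Mul(4, Z) (Function('l')(Z) = Mul(Mul(-2, Z), -2) = Mul(4, Z))
Pow(Add(431610, Add(37569, Function('l')(74))), Rational(1, 2)) = Pow(Add(431610, Add(37569, Mul(4, 74))), Rational(1, 2)) = Pow(Add(431610, Add(37569, 296)), Rational(1, 2)) = Pow(Add(431610, 37865), Rational(1, 2)) = Pow(469475, Rational(1, 2)) = Mul(5, Pow(18779, Rational(1, 2)))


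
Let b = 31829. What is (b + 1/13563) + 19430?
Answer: 695225818/13563 ≈ 51259.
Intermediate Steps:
(b + 1/13563) + 19430 = (31829 + 1/13563) + 19430 = 431696728/13563 + 19430 = 695225818/13563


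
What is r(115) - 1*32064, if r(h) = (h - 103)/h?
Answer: -3687348/115 ≈ -32064.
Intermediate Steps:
r(h) = (-103 + h)/h
r(115) - 1*32064 = (-103 + 115)/115 - 1*32064 = (1/115)*12 - 32064 = 12/115 - 32064 = -3687348/115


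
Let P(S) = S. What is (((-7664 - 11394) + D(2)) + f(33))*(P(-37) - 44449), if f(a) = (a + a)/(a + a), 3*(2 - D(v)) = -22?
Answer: 2542063498/3 ≈ 8.4735e+8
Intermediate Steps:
D(v) = 28/3 (D(v) = 2 - 1/3*(-22) = 2 + 22/3 = 28/3)
f(a) = 1 (f(a) = (2*a)/((2*a)) = (2*a)*(1/(2*a)) = 1)
(((-7664 - 11394) + D(2)) + f(33))*(P(-37) - 44449) = (((-7664 - 11394) + 28/3) + 1)*(-37 - 44449) = ((-19058 + 28/3) + 1)*(-44486) = (-57146/3 + 1)*(-44486) = -57143/3*(-44486) = 2542063498/3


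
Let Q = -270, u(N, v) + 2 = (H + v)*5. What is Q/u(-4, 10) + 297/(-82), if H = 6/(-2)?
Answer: -10647/902 ≈ -11.804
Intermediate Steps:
H = -3 (H = 6*(-½) = -3)
u(N, v) = -17 + 5*v (u(N, v) = -2 + (-3 + v)*5 = -2 + (-15 + 5*v) = -17 + 5*v)
Q/u(-4, 10) + 297/(-82) = -270/(-17 + 5*10) + 297/(-82) = -270/(-17 + 50) + 297*(-1/82) = -270/33 - 297/82 = -270*1/33 - 297/82 = -90/11 - 297/82 = -10647/902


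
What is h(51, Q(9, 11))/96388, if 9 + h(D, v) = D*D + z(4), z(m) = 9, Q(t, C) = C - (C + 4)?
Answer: 2601/96388 ≈ 0.026985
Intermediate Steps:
Q(t, C) = -4 (Q(t, C) = C - (4 + C) = C + (-4 - C) = -4)
h(D, v) = D**2 (h(D, v) = -9 + (D*D + 9) = -9 + (D**2 + 9) = -9 + (9 + D**2) = D**2)
h(51, Q(9, 11))/96388 = 51**2/96388 = 2601*(1/96388) = 2601/96388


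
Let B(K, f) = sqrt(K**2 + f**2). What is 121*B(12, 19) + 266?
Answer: 266 + 121*sqrt(505) ≈ 2985.1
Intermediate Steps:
121*B(12, 19) + 266 = 121*sqrt(12**2 + 19**2) + 266 = 121*sqrt(144 + 361) + 266 = 121*sqrt(505) + 266 = 266 + 121*sqrt(505)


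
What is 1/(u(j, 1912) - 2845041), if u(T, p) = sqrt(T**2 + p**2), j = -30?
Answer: -2845041/8094254635037 - 2*sqrt(914161)/8094254635037 ≈ -3.5173e-7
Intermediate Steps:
1/(u(j, 1912) - 2845041) = 1/(sqrt((-30)**2 + 1912**2) - 2845041) = 1/(sqrt(900 + 3655744) - 2845041) = 1/(sqrt(3656644) - 2845041) = 1/(2*sqrt(914161) - 2845041) = 1/(-2845041 + 2*sqrt(914161))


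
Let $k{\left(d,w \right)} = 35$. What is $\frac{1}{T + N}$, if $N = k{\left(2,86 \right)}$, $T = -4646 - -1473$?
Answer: $- \frac{1}{3138} \approx -0.00031867$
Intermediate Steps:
$T = -3173$ ($T = -4646 + 1473 = -3173$)
$N = 35$
$\frac{1}{T + N} = \frac{1}{-3173 + 35} = \frac{1}{-3138} = - \frac{1}{3138}$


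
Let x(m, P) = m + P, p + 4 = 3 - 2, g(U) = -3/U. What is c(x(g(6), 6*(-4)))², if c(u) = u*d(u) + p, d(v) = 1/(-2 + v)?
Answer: 12100/2809 ≈ 4.3076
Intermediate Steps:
p = -3 (p = -4 + (3 - 2) = -4 + 1 = -3)
x(m, P) = P + m
c(u) = -3 + u/(-2 + u) (c(u) = u/(-2 + u) - 3 = -3 + u/(-2 + u))
c(x(g(6), 6*(-4)))² = (2*(3 - (6*(-4) - 3/6))/(-2 + (6*(-4) - 3/6)))² = (2*(3 - (-24 - 3*⅙))/(-2 + (-24 - 3*⅙)))² = (2*(3 - (-24 - ½))/(-2 + (-24 - ½)))² = (2*(3 - 1*(-49/2))/(-2 - 49/2))² = (2*(3 + 49/2)/(-53/2))² = (2*(-2/53)*(55/2))² = (-110/53)² = 12100/2809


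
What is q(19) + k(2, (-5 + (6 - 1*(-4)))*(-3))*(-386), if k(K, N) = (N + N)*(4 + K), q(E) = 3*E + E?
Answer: 69556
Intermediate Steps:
q(E) = 4*E
k(K, N) = 2*N*(4 + K) (k(K, N) = (2*N)*(4 + K) = 2*N*(4 + K))
q(19) + k(2, (-5 + (6 - 1*(-4)))*(-3))*(-386) = 4*19 + (2*((-5 + (6 - 1*(-4)))*(-3))*(4 + 2))*(-386) = 76 + (2*((-5 + (6 + 4))*(-3))*6)*(-386) = 76 + (2*((-5 + 10)*(-3))*6)*(-386) = 76 + (2*(5*(-3))*6)*(-386) = 76 + (2*(-15)*6)*(-386) = 76 - 180*(-386) = 76 + 69480 = 69556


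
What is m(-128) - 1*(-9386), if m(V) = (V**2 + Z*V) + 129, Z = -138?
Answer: 43563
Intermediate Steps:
m(V) = 129 + V**2 - 138*V (m(V) = (V**2 - 138*V) + 129 = 129 + V**2 - 138*V)
m(-128) - 1*(-9386) = (129 + (-128)**2 - 138*(-128)) - 1*(-9386) = (129 + 16384 + 17664) + 9386 = 34177 + 9386 = 43563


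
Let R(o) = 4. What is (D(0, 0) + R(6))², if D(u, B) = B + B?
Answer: 16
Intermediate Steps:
D(u, B) = 2*B
(D(0, 0) + R(6))² = (2*0 + 4)² = (0 + 4)² = 4² = 16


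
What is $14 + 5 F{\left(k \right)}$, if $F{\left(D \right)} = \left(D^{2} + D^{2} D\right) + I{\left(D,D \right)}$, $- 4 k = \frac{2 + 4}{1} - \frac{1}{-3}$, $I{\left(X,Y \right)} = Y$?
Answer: $- \frac{2123}{1728} \approx -1.2286$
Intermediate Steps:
$k = - \frac{19}{12}$ ($k = - \frac{\frac{2 + 4}{1} - \frac{1}{-3}}{4} = - \frac{6 \cdot 1 - - \frac{1}{3}}{4} = - \frac{6 + \frac{1}{3}}{4} = \left(- \frac{1}{4}\right) \frac{19}{3} = - \frac{19}{12} \approx -1.5833$)
$F{\left(D \right)} = D + D^{2} + D^{3}$ ($F{\left(D \right)} = \left(D^{2} + D^{2} D\right) + D = \left(D^{2} + D^{3}\right) + D = D + D^{2} + D^{3}$)
$14 + 5 F{\left(k \right)} = 14 + 5 \left(- \frac{19 \left(1 - \frac{19}{12} + \left(- \frac{19}{12}\right)^{2}\right)}{12}\right) = 14 + 5 \left(- \frac{19 \left(1 - \frac{19}{12} + \frac{361}{144}\right)}{12}\right) = 14 + 5 \left(\left(- \frac{19}{12}\right) \frac{277}{144}\right) = 14 + 5 \left(- \frac{5263}{1728}\right) = 14 - \frac{26315}{1728} = - \frac{2123}{1728}$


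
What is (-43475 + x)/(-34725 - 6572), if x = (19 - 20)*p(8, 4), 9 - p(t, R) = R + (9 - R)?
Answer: 43475/41297 ≈ 1.0527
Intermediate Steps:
p(t, R) = 0 (p(t, R) = 9 - (R + (9 - R)) = 9 - 1*9 = 9 - 9 = 0)
x = 0 (x = (19 - 20)*0 = -1*0 = 0)
(-43475 + x)/(-34725 - 6572) = (-43475 + 0)/(-34725 - 6572) = -43475/(-41297) = -43475*(-1/41297) = 43475/41297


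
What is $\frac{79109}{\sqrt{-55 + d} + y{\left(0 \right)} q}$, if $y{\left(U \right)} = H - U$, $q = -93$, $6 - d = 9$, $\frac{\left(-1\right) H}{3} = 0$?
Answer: $- \frac{79109 i \sqrt{58}}{58} \approx - 10388.0 i$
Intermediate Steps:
$H = 0$ ($H = \left(-3\right) 0 = 0$)
$d = -3$ ($d = 6 - 9 = -3$)
$y{\left(U \right)} = - U$ ($y{\left(U \right)} = 0 - U = - U$)
$\frac{79109}{\sqrt{-55 + d} + y{\left(0 \right)} q} = \frac{79109}{\sqrt{-55 - 3} + \left(-1\right) 0 \left(-93\right)} = \frac{79109}{\sqrt{-58} + 0 \left(-93\right)} = \frac{79109}{i \sqrt{58} + 0} = \frac{79109}{i \sqrt{58}} = 79109 \left(- \frac{i \sqrt{58}}{58}\right) = - \frac{79109 i \sqrt{58}}{58}$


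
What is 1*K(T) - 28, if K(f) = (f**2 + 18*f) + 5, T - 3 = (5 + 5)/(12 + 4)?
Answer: 3545/64 ≈ 55.391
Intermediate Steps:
T = 29/8 (T = 3 + (5 + 5)/(12 + 4) = 3 + 10/16 = 3 + 10*(1/16) = 3 + 5/8 = 29/8 ≈ 3.6250)
K(f) = 5 + f**2 + 18*f
1*K(T) - 28 = 1*(5 + (29/8)**2 + 18*(29/8)) - 28 = 1*(5 + 841/64 + 261/4) - 28 = 1*(5337/64) - 28 = 5337/64 - 28 = 3545/64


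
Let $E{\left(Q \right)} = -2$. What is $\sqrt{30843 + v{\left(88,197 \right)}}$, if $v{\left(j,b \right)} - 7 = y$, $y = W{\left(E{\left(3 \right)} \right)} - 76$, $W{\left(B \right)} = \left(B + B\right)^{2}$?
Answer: $\sqrt{30790} \approx 175.47$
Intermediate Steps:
$W{\left(B \right)} = 4 B^{2}$ ($W{\left(B \right)} = \left(2 B\right)^{2} = 4 B^{2}$)
$y = -60$ ($y = 4 \left(-2\right)^{2} - 76 = 4 \cdot 4 - 76 = 16 - 76 = -60$)
$v{\left(j,b \right)} = -53$ ($v{\left(j,b \right)} = 7 - 60 = -53$)
$\sqrt{30843 + v{\left(88,197 \right)}} = \sqrt{30843 - 53} = \sqrt{30790}$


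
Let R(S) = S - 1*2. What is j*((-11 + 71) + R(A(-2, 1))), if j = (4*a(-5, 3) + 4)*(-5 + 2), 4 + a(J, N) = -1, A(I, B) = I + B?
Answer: 2736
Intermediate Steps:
A(I, B) = B + I
R(S) = -2 + S (R(S) = S - 2 = -2 + S)
a(J, N) = -5 (a(J, N) = -4 - 1 = -5)
j = 48 (j = (4*(-5) + 4)*(-5 + 2) = (-20 + 4)*(-3) = -16*(-3) = 48)
j*((-11 + 71) + R(A(-2, 1))) = 48*((-11 + 71) + (-2 + (1 - 2))) = 48*(60 + (-2 - 1)) = 48*(60 - 3) = 48*57 = 2736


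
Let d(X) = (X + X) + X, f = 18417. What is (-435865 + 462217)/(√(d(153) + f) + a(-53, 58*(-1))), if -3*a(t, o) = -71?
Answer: -5612976/164843 + 5217696*√39/164843 ≈ 163.62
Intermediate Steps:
a(t, o) = 71/3 (a(t, o) = -⅓*(-71) = 71/3)
d(X) = 3*X (d(X) = 2*X + X = 3*X)
(-435865 + 462217)/(√(d(153) + f) + a(-53, 58*(-1))) = (-435865 + 462217)/(√(3*153 + 18417) + 71/3) = 26352/(√(459 + 18417) + 71/3) = 26352/(√18876 + 71/3) = 26352/(22*√39 + 71/3) = 26352/(71/3 + 22*√39)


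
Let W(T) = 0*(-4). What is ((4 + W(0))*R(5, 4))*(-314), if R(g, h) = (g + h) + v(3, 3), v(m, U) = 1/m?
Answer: -35168/3 ≈ -11723.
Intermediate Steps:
v(m, U) = 1/m
W(T) = 0
R(g, h) = ⅓ + g + h (R(g, h) = (g + h) + 1/3 = (g + h) + ⅓ = ⅓ + g + h)
((4 + W(0))*R(5, 4))*(-314) = ((4 + 0)*(⅓ + 5 + 4))*(-314) = (4*(28/3))*(-314) = (112/3)*(-314) = -35168/3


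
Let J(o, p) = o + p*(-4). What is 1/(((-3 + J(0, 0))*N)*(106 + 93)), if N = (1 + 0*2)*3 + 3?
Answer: -1/3582 ≈ -0.00027917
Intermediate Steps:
J(o, p) = o - 4*p
N = 6 (N = (1 + 0)*3 + 3 = 1*3 + 3 = 3 + 3 = 6)
1/(((-3 + J(0, 0))*N)*(106 + 93)) = 1/(((-3 + (0 - 4*0))*6)*(106 + 93)) = 1/(((-3 + (0 + 0))*6)*199) = 1/(((-3 + 0)*6)*199) = 1/(-3*6*199) = 1/(-18*199) = 1/(-3582) = -1/3582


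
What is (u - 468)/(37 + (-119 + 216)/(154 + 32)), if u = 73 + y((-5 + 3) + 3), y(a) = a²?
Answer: -73284/6979 ≈ -10.501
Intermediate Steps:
u = 74 (u = 73 + ((-5 + 3) + 3)² = 73 + (-2 + 3)² = 73 + 1² = 73 + 1 = 74)
(u - 468)/(37 + (-119 + 216)/(154 + 32)) = (74 - 468)/(37 + (-119 + 216)/(154 + 32)) = -394/(37 + 97/186) = -394/6979/186 = -394*186/6979 = -73284/6979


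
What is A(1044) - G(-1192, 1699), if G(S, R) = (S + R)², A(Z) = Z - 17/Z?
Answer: -267269237/1044 ≈ -2.5601e+5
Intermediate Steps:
G(S, R) = (R + S)²
A(1044) - G(-1192, 1699) = (1044 - 17/1044) - (1699 - 1192)² = (1044 - 17*1/1044) - 1*507² = (1044 - 17/1044) - 1*257049 = 1089919/1044 - 257049 = -267269237/1044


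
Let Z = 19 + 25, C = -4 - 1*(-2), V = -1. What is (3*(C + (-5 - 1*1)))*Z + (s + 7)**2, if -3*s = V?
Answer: -9020/9 ≈ -1002.2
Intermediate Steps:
C = -2 (C = -4 + 2 = -2)
s = 1/3 (s = -1/3*(-1) = 1/3 ≈ 0.33333)
Z = 44
(3*(C + (-5 - 1*1)))*Z + (s + 7)**2 = (3*(-2 + (-5 - 1*1)))*44 + (1/3 + 7)**2 = (3*(-2 + (-5 - 1)))*44 + (22/3)**2 = (3*(-2 - 6))*44 + 484/9 = (3*(-8))*44 + 484/9 = -24*44 + 484/9 = -1056 + 484/9 = -9020/9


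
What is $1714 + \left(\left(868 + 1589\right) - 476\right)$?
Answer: $3695$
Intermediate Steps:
$1714 + \left(\left(868 + 1589\right) - 476\right) = 1714 + \left(2457 - 476\right) = 1714 + 1981 = 3695$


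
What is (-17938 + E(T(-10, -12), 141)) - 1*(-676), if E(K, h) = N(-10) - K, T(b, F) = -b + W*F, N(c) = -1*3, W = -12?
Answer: -17419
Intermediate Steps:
N(c) = -3
T(b, F) = -b - 12*F
E(K, h) = -3 - K
(-17938 + E(T(-10, -12), 141)) - 1*(-676) = (-17938 + (-3 - (-1*(-10) - 12*(-12)))) - 1*(-676) = (-17938 + (-3 - (10 + 144))) + 676 = (-17938 + (-3 - 1*154)) + 676 = (-17938 + (-3 - 154)) + 676 = (-17938 - 157) + 676 = -18095 + 676 = -17419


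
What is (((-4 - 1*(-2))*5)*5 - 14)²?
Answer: 4096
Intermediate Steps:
(((-4 - 1*(-2))*5)*5 - 14)² = (((-4 + 2)*5)*5 - 14)² = (-2*5*5 - 14)² = (-10*5 - 14)² = (-50 - 14)² = (-64)² = 4096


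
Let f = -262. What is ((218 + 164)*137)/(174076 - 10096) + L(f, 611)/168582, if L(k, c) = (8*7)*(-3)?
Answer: 732918479/2303673030 ≈ 0.31815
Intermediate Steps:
L(k, c) = -168 (L(k, c) = 56*(-3) = -168)
((218 + 164)*137)/(174076 - 10096) + L(f, 611)/168582 = ((218 + 164)*137)/(174076 - 10096) - 168/168582 = (382*137)/163980 - 168*1/168582 = 52334*(1/163980) - 28/28097 = 26167/81990 - 28/28097 = 732918479/2303673030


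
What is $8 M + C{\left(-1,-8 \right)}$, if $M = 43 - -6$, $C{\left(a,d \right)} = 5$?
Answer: $397$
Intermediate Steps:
$M = 49$ ($M = 43 + 6 = 49$)
$8 M + C{\left(-1,-8 \right)} = 8 \cdot 49 + 5 = 392 + 5 = 397$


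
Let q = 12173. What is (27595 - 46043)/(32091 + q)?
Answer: -2306/5533 ≈ -0.41677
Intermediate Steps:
(27595 - 46043)/(32091 + q) = (27595 - 46043)/(32091 + 12173) = -18448/44264 = -18448*1/44264 = -2306/5533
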